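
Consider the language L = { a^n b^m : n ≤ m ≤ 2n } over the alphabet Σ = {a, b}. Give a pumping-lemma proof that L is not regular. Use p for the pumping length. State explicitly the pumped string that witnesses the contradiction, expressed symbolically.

a^{p+k} b^p

Assume L is regular; let p be its pumping constant.
Take w = a^p b^p ∈ L (since p ≤ p ≤ 2p), with |w| = 2p ≥ p.
The pumping lemma gives a decomposition w = xyz where |xy| ≤ p and |y| > 0.
Because |xy| ≤ p and w begins with p copies of a, we have y = a^k with 1 ≤ k ≤ p.
Pump with i = 2: xy^2z = a^{p+k} b^p. Now n = p+k > p = m, so the condition n ≤ m fails. Thus xy^2z ∉ L.
Contradiction. Therefore L is not regular.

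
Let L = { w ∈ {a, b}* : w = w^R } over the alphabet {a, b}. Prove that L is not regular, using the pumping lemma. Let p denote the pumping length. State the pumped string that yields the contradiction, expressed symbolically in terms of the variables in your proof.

Assume L is regular; let p be its pumping constant.
Take w = a^p b a^p, a palindrome of length 2p+1 ≥ p.
Write w = xyz as guaranteed by the lemma, with |xy| ≤ p and |y| > 0.
Because |xy| ≤ p and w begins with p copies of a, we have y = a^k with 1 ≤ k ≤ p.
Pump with i = 2: xy^2z = a^{p+k} b a^p. Its reverse is a^p b a^{p+k}, which differs from xy^2z since k ≥ 1. So xy^2z is not a palindrome and xy^2z ∉ L.
This is a contradiction; hence L is not regular.

a^{p+k} b a^p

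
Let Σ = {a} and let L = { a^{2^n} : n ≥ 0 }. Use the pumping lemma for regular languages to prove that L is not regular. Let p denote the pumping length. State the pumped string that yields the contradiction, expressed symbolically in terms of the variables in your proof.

Assume L is regular; let p be its pumping constant.
Take w = a^{2^p} ∈ L with |w| = 2^p ≥ p.
By the pumping lemma, w = xyz with |xy| ≤ p and |y| ≥ 1.
Then y = a^k for some k with 1 ≤ k ≤ p.
Pump with i = 2: xy^2z = a^{2^p+k}. Since 1 ≤ k ≤ p < 2^p, we have 2^p < 2^p+k < 2^{p+1}, so 2^p+k is not a power of 2. So xy^2z ∉ L.
This is a contradiction; hence L is not regular.

a^{2^p+k}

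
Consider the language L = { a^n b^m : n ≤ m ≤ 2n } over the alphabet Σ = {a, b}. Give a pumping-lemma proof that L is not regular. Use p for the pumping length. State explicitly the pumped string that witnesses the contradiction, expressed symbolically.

Toward a contradiction, assume L is regular with pumping length p.
Take w = a^p b^p ∈ L (since p ≤ p ≤ 2p), with |w| = 2p ≥ p.
Write w = xyz as guaranteed by the lemma, with |xy| ≤ p and |y| > 0.
The first p characters of w are a's, so xy (and hence y) consists only of a's. Write y = a^k, 1 ≤ k ≤ p.
Pump with i = 2: xy^2z = a^{p+k} b^p. Now n = p+k > p = m, so the condition n ≤ m fails. Thus xy^2z ∉ L.
This contradicts the pumping lemma, so L is not regular.

a^{p+k} b^p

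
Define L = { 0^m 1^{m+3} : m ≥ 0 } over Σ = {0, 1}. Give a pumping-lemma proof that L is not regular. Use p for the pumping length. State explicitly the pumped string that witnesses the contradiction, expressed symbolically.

Suppose for contradiction that L is regular, and let p be the pumping length.
Take w = 0^p 1^{p+3}. Then w ∈ L and |w| = 2p+3 ≥ p.
Write w = xyz as guaranteed by the lemma, with |xy| ≤ p and |y| ≥ 1.
Since the first p symbols of w are all 0's and |xy| ≤ p, y lies entirely in the leading 0-block: y = 0^k for some k with 1 ≤ k ≤ p.
Pump with i = 2: xy^2z = 0^{p+k} 1^{p+3}. For this to lie in L we would need p+3 = (p+k)+3, which forces k = 0. But k ≥ 1, so xy^2z ∉ L.
Contradiction. Therefore L is not regular.

0^{p+k} 1^{p+3}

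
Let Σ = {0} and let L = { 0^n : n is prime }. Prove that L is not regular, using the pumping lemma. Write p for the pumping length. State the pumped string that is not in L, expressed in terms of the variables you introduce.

0^{q(1+k)}

Toward a contradiction, assume L is regular with pumping length p.
Let q be a prime with q ≥ p+2 (infinitely many primes exist), and take w = 0^q ∈ L with |w| = q ≥ p.
The pumping lemma gives a decomposition w = xyz where |xy| ≤ p and y is nonempty.
Then y = 0^k for some k with 1 ≤ k ≤ p.
Since 1 ≤ k ≤ p, |xz| = q-k. Pump with i = q+1: |xy^{q+1}z| = (q-k)+(q+1)k = q+qk = q(1+k), which is composite (both factors ≥ 2). So xy^{q+1}z = 0^{q(1+k)} ∉ L.
Contradiction. Therefore L is not regular.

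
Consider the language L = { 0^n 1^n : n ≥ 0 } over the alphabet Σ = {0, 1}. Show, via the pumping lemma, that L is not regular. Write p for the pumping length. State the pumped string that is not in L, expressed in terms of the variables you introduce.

Suppose for contradiction that L is regular, and let p be the pumping length.
Let w = 0^p 1^p ∈ L; note |w| = 2p ≥ p.
The pumping lemma gives a decomposition w = xyz where |xy| ≤ p and |y| ≥ 1.
The first p characters of w are 0's, so xy (and hence y) consists only of 0's. Write y = 0^k, 1 ≤ k ≤ p.
Pump with i = 2: xy^2z = 0^{p+k} 1^p. For this to lie in L we would need p = p+k, which forces k = 0. But k ≥ 1, so xy^2z ∉ L.
This contradicts the pumping lemma, so L is not regular.

0^{p+k} 1^p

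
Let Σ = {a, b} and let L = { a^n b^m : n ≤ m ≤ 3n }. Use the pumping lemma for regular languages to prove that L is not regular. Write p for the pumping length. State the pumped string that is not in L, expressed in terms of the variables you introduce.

a^{p+k} b^p

Suppose for contradiction that L is regular, and let p be the pumping length.
Take w = a^p b^p ∈ L (since p ≤ p ≤ 3p), with |w| = 2p ≥ p.
Write w = xyz as guaranteed by the lemma, with |xy| ≤ p and |y| ≥ 1.
Because |xy| ≤ p and w begins with p copies of a, we have y = a^k with 1 ≤ k ≤ p.
Pump with i = 2: xy^2z = a^{p+k} b^p. Now n = p+k > p = m, so the condition n ≤ m fails. Thus xy^2z ∉ L.
This contradicts the pumping lemma, so L is not regular.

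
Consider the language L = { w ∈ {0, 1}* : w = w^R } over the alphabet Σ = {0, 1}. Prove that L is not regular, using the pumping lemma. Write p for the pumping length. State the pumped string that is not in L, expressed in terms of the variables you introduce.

Assume L is regular; let p be its pumping constant.
Take w = 0^p 1 0^p, a palindrome of length 2p+1 ≥ p.
Write w = xyz as guaranteed by the lemma, with |xy| ≤ p and y is nonempty.
Because |xy| ≤ p and w begins with p copies of 0, we have y = 0^k with 1 ≤ k ≤ p.
Pump with i = 2: xy^2z = 0^{p+k} 1 0^p. Its reverse is 0^p 1 0^{p+k}, which differs from xy^2z since k ≥ 1. So xy^2z is not a palindrome and xy^2z ∉ L.
This contradicts the pumping lemma, so L is not regular.

0^{p+k} 1 0^p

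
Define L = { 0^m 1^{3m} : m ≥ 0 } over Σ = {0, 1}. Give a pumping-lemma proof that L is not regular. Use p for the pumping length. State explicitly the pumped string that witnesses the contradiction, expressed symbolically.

0^{p+k} 1^{3p}

Assume L is regular. Let p be the pumping length given by the pumping lemma.
Take w = 0^p 1^{3p}. Then w ∈ L and |w| = 4p ≥ p.
Write w = xyz as guaranteed by the lemma, with |xy| ≤ p and |y| ≥ 1.
Because |xy| ≤ p and w begins with p copies of 0, we have y = 0^k with 1 ≤ k ≤ p.
Pump with i = 2: xy^2z = 0^{p+k} 1^{3p}. For this to lie in L we would need 3p = 3(p+k), which forces k = 0. But k ≥ 1, so xy^2z ∉ L.
This is a contradiction; hence L is not regular.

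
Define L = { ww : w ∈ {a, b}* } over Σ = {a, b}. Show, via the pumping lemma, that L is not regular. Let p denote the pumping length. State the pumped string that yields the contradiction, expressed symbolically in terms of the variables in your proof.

Toward a contradiction, assume L is regular with pumping length p.
Take w = a^p b^p a^p b^p = uu where u = a^pb^p; then w ∈ L and |w| = 4p ≥ p.
The pumping lemma gives a decomposition w = xyz where |xy| ≤ p and |y| > 0.
Since the first p symbols of w are all a's and |xy| ≤ p, y lies entirely in the leading a-block: y = a^k for some k with 1 ≤ k ≤ p.
Pump with i = 2: xy^2z = a^{p+k} b^p a^p b^p, of length 4p+k. Suppose this equals vv. The string starts with a and ends with b, so v does too; thus the boundary between the two copies of v is a b→a transition. There is exactly one such transition, at position 2p+k, so |v| = 2p+k and |vv| = 4p+2k ≠ 4p+k since k ≥ 1. So xy^2z ∉ L.
This contradicts the pumping lemma, so L is not regular.

a^{p+k} b^p a^p b^p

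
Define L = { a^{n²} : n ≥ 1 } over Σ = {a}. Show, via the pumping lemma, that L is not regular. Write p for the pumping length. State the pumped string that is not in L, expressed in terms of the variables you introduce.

Assume L is regular. Let p be the pumping length given by the pumping lemma.
Take w = a^{p²} ∈ L with |w| = p² ≥ p.
By the pumping lemma, w = xyz with |xy| ≤ p and |y| ≥ 1.
Then y = a^k for some k with 1 ≤ k ≤ p.
Pump with i = 2: xy^2z = a^{p²+k}. Since 1 ≤ k ≤ p, p² < p²+k ≤ p²+p < (p+1)², so p²+k lies strictly between consecutive squares and is not a perfect square. So xy^2z ∉ L.
This is a contradiction; hence L is not regular.

a^{p²+k}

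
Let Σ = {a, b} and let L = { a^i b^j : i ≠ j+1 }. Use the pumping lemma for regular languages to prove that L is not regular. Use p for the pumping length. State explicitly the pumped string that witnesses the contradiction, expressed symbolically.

a^{p+p!} b^{p+p!-1}

Suppose for contradiction that L is regular, and let p be the pumping length.
Choose w = a^p b^{p+p!-1}. Since p ≠ (p+p!-1)+1 = p+p!, w ∈ L; and |w| ≥ p.
The pumping lemma gives a decomposition w = xyz where |xy| ≤ p and |y| > 0.
Since the first p symbols of w are all a's and |xy| ≤ p, y lies entirely in the leading a-block: y = a^k for some k with 1 ≤ k ≤ p.
Since 1 ≤ k ≤ p, k divides p!; set t = 1 + p!/k. Then xy^t z has p + (p!/k)·k = p + p! copies of a. Now the a-count is p+p! and (b-count)+1 = (p+p!-1)+1 = p+p!, so i ≠ j+1 fails. So xy^t z = a^{p+p!} b^{p+p!-1} ∉ L.
This contradicts the pumping lemma, so L is not regular.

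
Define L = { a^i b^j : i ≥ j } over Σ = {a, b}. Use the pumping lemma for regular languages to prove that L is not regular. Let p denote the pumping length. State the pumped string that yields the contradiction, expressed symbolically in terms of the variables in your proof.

a^{p-k} b^p

Assume L is regular; let p be its pumping constant.
Choose w = a^p b^p ∈ L, with |w| = 2p ≥ p.
By the pumping lemma, w = xyz with |xy| ≤ p and |y| > 0.
Since the first p symbols of w are all a's and |xy| ≤ p, y lies entirely in the leading a-block: y = a^k for some k with 1 ≤ k ≤ p.
Consider xy^0z = xz = a^{p-k} b^p. Since k ≥ 1, the a-count p-k is less than p, so i ≥ j fails; thus xz ∉ L.
Contradiction. Therefore L is not regular.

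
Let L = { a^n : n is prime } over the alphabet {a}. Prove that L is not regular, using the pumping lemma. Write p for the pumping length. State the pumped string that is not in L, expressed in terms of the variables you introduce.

Suppose for contradiction that L is regular, and let p be the pumping length.
Let q be a prime with q ≥ p+2 (infinitely many primes exist), and take w = a^q ∈ L with |w| = q ≥ p.
By the pumping lemma, w = xyz with |xy| ≤ p and y is nonempty.
Then y = a^k for some k with 1 ≤ k ≤ p.
Since 1 ≤ k ≤ p, |xz| = q-k. Pump with i = q+1: |xy^{q+1}z| = (q-k)+(q+1)k = q+qk = q(1+k), which is composite (both factors ≥ 2). So xy^{q+1}z = a^{q(1+k)} ∉ L.
Contradiction. Therefore L is not regular.

a^{q(1+k)}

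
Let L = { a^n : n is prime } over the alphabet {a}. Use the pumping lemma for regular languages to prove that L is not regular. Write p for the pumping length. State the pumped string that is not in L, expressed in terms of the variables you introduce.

Assume L is regular; let p be its pumping constant.
Let q be a prime with q ≥ p+2 (infinitely many primes exist), and take w = a^q ∈ L with |w| = q ≥ p.
The pumping lemma gives a decomposition w = xyz where |xy| ≤ p and y is nonempty.
Then y = a^k for some k with 1 ≤ k ≤ p.
Since 1 ≤ k ≤ p, |xz| = q-k. Pump with i = q+1: |xy^{q+1}z| = (q-k)+(q+1)k = q+qk = q(1+k), which is composite (both factors ≥ 2). So xy^{q+1}z = a^{q(1+k)} ∉ L.
This is a contradiction; hence L is not regular.

a^{q(1+k)}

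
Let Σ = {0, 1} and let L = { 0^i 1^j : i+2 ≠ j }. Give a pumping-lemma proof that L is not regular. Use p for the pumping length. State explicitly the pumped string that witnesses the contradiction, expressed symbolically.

Assume L is regular; let p be its pumping constant.
Choose w = 0^p 1^{p+p!+2}. Since p ≠ (p+p!+2)-2 = p+p!, w ∈ L; and |w| ≥ p.
Write w = xyz as guaranteed by the lemma, with |xy| ≤ p and y is nonempty.
Since the first p symbols of w are all 0's and |xy| ≤ p, y lies entirely in the leading 0-block: y = 0^k for some k with 1 ≤ k ≤ p.
Since 1 ≤ k ≤ p, k divides p!; set t = 1 + p!/k. Then xy^t z has p + (p!/k)·k = p + p! copies of 0. Now the 0-count is p+p! and (1-count)-2 = (p+p!+2)-2 = p+p!, so i+2 ≠ j fails. So xy^t z = 0^{p+p!} 1^{p+p!+2} ∉ L.
This is a contradiction; hence L is not regular.

0^{p+p!} 1^{p+p!+2}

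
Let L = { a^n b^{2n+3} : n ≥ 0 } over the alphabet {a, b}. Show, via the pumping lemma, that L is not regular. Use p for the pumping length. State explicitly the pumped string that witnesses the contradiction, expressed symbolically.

a^{p+k} b^{2p+3}

Assume L is regular. Let p be the pumping length given by the pumping lemma.
Let w = a^p b^{2p+3} ∈ L; note |w| = 3p+3 ≥ p.
By the pumping lemma, w = xyz with |xy| ≤ p and y is nonempty.
The first p characters of w are a's, so xy (and hence y) consists only of a's. Write y = a^k, 1 ≤ k ≤ p.
Pump with i = 2: xy^2z = a^{p+k} b^{2p+3}. For this to lie in L we would need 2p+3 = 2(p+k)+3, which forces k = 0. But k ≥ 1, so xy^2z ∉ L.
This is a contradiction; hence L is not regular.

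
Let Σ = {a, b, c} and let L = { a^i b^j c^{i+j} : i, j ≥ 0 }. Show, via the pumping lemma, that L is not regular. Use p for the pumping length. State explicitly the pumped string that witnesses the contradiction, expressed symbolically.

a^{p+k} b^p c^{2p}

Suppose for contradiction that L is regular, and let p be the pumping length.
Take w = a^p b^p c^{2p} ∈ L (with i=j=p, i+j=2p), |w| = 4p ≥ p.
Write w = xyz as guaranteed by the lemma, with |xy| ≤ p and |y| > 0.
Because |xy| ≤ p and w begins with p copies of a, we have y = a^k with 1 ≤ k ≤ p.
Consider xy^2z = a^{p+k} b^p c^{2p}. Now the a- and b-counts sum to 2p+k, but the c-count is 2p ≠ 2p+k. So xy^2z ∉ L.
Contradiction. Therefore L is not regular.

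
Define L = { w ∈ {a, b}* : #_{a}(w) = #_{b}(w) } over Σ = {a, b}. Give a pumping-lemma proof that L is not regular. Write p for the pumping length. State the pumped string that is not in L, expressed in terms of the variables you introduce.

a^{p+k} b^p

Toward a contradiction, assume L is regular with pumping length p.
Choose w = a^p b^p ∈ L with |w| = 2p ≥ p.
Write w = xyz as guaranteed by the lemma, with |xy| ≤ p and |y| ≥ 1.
Since the first p symbols of w are all a's and |xy| ≤ p, y lies entirely in the leading a-block: y = a^k for some k with 1 ≤ k ≤ p.
Pump with i = 2: xy^2z = a^{p+k} b^p has p+k occurrences of a but only p of b. Since k ≥ 1 the counts differ, so xy^2z ∉ L.
Contradiction. Therefore L is not regular.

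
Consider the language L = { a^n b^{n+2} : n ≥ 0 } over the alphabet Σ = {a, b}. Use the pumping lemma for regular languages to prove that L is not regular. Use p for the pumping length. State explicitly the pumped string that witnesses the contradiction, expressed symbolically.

a^{p+k} b^{p+2}

Toward a contradiction, assume L is regular with pumping length p.
Choose w = a^p b^{p+2}, which is in L with |w| = 2p+2 ≥ p.
By the pumping lemma, w = xyz with |xy| ≤ p and |y| ≥ 1.
The first p characters of w are a's, so xy (and hence y) consists only of a's. Write y = a^k, 1 ≤ k ≤ p.
Pump with i = 2: xy^2z = a^{p+k} b^{p+2}. For this to lie in L we would need p+2 = (p+k)+2, which forces k = 0. But k ≥ 1, so xy^2z ∉ L.
This contradicts the pumping lemma, so L is not regular.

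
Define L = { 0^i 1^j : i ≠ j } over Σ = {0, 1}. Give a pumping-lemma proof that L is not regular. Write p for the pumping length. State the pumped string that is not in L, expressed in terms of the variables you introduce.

0^{p+p!} 1^{p+p!}

Assume L is regular; let p be its pumping constant.
Choose w = 0^p 1^{p+p!}. Since p ≠ p+p!, w ∈ L; and |w| ≥ p.
Write w = xyz as guaranteed by the lemma, with |xy| ≤ p and |y| ≥ 1.
Because |xy| ≤ p and w begins with p copies of 0, we have y = 0^k with 1 ≤ k ≤ p.
Since 1 ≤ k ≤ p, k divides p!; set t = 1 + p!/k. Then xy^t z has p + (p!/k)·k = p + p! copies of 0. Now the 0-count equals the 1-count, so i ≠ j fails. So xy^t z = 0^{p+p!} 1^{p+p!} ∉ L.
This contradicts the pumping lemma, so L is not regular.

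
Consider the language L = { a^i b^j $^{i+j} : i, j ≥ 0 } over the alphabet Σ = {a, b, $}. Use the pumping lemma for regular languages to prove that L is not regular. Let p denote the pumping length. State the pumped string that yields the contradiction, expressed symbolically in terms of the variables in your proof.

a^{p+k} b^p $^{2p}

Toward a contradiction, assume L is regular with pumping length p.
Take w = a^p b^p $^{2p} ∈ L (with i=j=p, i+j=2p), |w| = 4p ≥ p.
By the pumping lemma, w = xyz with |xy| ≤ p and y is nonempty.
The first p characters of w are a's, so xy (and hence y) consists only of a's. Write y = a^k, 1 ≤ k ≤ p.
Consider xy^2z = a^{p+k} b^p $^{2p}. Now the a- and b-counts sum to 2p+k, but the $-count is 2p ≠ 2p+k. So xy^2z ∉ L.
This contradicts the pumping lemma, so L is not regular.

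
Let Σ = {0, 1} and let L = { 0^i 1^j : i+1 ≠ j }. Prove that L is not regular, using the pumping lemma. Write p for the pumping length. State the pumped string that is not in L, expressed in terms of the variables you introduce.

0^{p+p!} 1^{p+p!+1}

Suppose for contradiction that L is regular, and let p be the pumping length.
Choose w = 0^p 1^{p+p!+1}. Since p ≠ (p+p!+1)-1 = p+p!, w ∈ L; and |w| ≥ p.
Write w = xyz as guaranteed by the lemma, with |xy| ≤ p and |y| > 0.
Because |xy| ≤ p and w begins with p copies of 0, we have y = 0^k with 1 ≤ k ≤ p.
Since 1 ≤ k ≤ p, k divides p!; set t = 1 + p!/k. Then xy^t z has p + (p!/k)·k = p + p! copies of 0. Now the 0-count is p+p! and (1-count)-1 = (p+p!+1)-1 = p+p!, so i+1 ≠ j fails. So xy^t z = 0^{p+p!} 1^{p+p!+1} ∉ L.
This is a contradiction; hence L is not regular.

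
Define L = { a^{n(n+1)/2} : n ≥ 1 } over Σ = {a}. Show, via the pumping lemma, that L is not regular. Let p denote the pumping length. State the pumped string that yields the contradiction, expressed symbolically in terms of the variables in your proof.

a^{p(p+1)/2+k}

Assume L is regular. Let p be the pumping length given by the pumping lemma.
Take w = a^{p(p+1)/2} ∈ L with |w| = p(p+1)/2 ≥ p.
By the pumping lemma, w = xyz with |xy| ≤ p and |y| ≥ 1.
Then y = a^k for some k with 1 ≤ k ≤ p.
Pump with i = 2: xy^2z = a^{p(p+1)/2+k}. Since 1 ≤ k ≤ p, p(p+1)/2 < p(p+1)/2+k ≤ p(p+1)/2+p < (p+1)(p+2)/2, so p(p+1)/2+k is strictly between consecutive triangular numbers. So xy^2z ∉ L.
This contradicts the pumping lemma, so L is not regular.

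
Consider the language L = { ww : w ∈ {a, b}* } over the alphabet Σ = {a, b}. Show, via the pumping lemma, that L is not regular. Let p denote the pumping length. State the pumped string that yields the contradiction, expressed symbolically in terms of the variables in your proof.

Suppose for contradiction that L is regular, and let p be the pumping length.
Take w = a^p b^p a^p b^p = uu where u = a^pb^p; then w ∈ L and |w| = 4p ≥ p.
The pumping lemma gives a decomposition w = xyz where |xy| ≤ p and |y| > 0.
Since the first p symbols of w are all a's and |xy| ≤ p, y lies entirely in the leading a-block: y = a^k for some k with 1 ≤ k ≤ p.
Pump with i = 2: xy^2z = a^{p+k} b^p a^p b^p, of length 4p+k. Suppose this equals vv. The string starts with a and ends with b, so v does too; thus the boundary between the two copies of v is a b→a transition. There is exactly one such transition, at position 2p+k, so |v| = 2p+k and |vv| = 4p+2k ≠ 4p+k since k ≥ 1. So xy^2z ∉ L.
This contradicts the pumping lemma, so L is not regular.

a^{p+k} b^p a^p b^p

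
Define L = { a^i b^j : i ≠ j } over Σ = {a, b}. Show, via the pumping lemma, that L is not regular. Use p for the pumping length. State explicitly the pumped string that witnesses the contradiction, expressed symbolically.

Toward a contradiction, assume L is regular with pumping length p.
Choose w = a^p b^{p+p!}. Since p ≠ p+p!, w ∈ L; and |w| ≥ p.
The pumping lemma gives a decomposition w = xyz where |xy| ≤ p and y is nonempty.
The first p characters of w are a's, so xy (and hence y) consists only of a's. Write y = a^k, 1 ≤ k ≤ p.
Since 1 ≤ k ≤ p, k divides p!; set t = 1 + p!/k. Then xy^t z has p + (p!/k)·k = p + p! copies of a. Now the a-count equals the b-count, so i ≠ j fails. So xy^t z = a^{p+p!} b^{p+p!} ∉ L.
This contradicts the pumping lemma, so L is not regular.

a^{p+p!} b^{p+p!}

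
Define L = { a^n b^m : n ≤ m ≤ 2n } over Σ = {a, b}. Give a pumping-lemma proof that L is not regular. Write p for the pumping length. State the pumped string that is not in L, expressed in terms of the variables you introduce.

a^{p+k} b^p

Assume L is regular. Let p be the pumping length given by the pumping lemma.
Take w = a^p b^p ∈ L (since p ≤ p ≤ 2p), with |w| = 2p ≥ p.
Write w = xyz as guaranteed by the lemma, with |xy| ≤ p and |y| > 0.
Since the first p symbols of w are all a's and |xy| ≤ p, y lies entirely in the leading a-block: y = a^k for some k with 1 ≤ k ≤ p.
Pump with i = 2: xy^2z = a^{p+k} b^p. Now n = p+k > p = m, so the condition n ≤ m fails. Thus xy^2z ∉ L.
This is a contradiction; hence L is not regular.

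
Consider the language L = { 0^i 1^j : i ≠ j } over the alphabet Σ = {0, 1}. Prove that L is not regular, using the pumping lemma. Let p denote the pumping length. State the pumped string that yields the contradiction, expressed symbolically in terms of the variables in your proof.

Assume L is regular. Let p be the pumping length given by the pumping lemma.
Choose w = 0^p 1^{p+p!}. Since p ≠ p+p!, w ∈ L; and |w| ≥ p.
By the pumping lemma, w = xyz with |xy| ≤ p and y is nonempty.
Because |xy| ≤ p and w begins with p copies of 0, we have y = 0^k with 1 ≤ k ≤ p.
Since 1 ≤ k ≤ p, k divides p!; set t = 1 + p!/k. Then xy^t z has p + (p!/k)·k = p + p! copies of 0. Now the 0-count equals the 1-count, so i ≠ j fails. So xy^t z = 0^{p+p!} 1^{p+p!} ∉ L.
Contradiction. Therefore L is not regular.

0^{p+p!} 1^{p+p!}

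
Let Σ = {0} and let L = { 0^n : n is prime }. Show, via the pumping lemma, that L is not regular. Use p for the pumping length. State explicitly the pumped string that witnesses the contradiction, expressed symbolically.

Assume L is regular; let p be its pumping constant.
Let q be a prime with q ≥ p+2 (infinitely many primes exist), and take w = 0^q ∈ L with |w| = q ≥ p.
Write w = xyz as guaranteed by the lemma, with |xy| ≤ p and y is nonempty.
Then y = 0^k for some k with 1 ≤ k ≤ p.
Since 1 ≤ k ≤ p, |xz| = q-k. Pump with i = q+1: |xy^{q+1}z| = (q-k)+(q+1)k = q+qk = q(1+k), which is composite (both factors ≥ 2). So xy^{q+1}z = 0^{q(1+k)} ∉ L.
Contradiction. Therefore L is not regular.

0^{q(1+k)}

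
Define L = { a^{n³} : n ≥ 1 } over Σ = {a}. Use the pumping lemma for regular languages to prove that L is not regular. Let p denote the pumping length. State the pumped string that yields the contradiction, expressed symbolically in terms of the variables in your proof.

a^{p³+k}

Suppose for contradiction that L is regular, and let p be the pumping length.
Take w = a^{p³} ∈ L with |w| = p³ ≥ p.
The pumping lemma gives a decomposition w = xyz where |xy| ≤ p and y is nonempty.
Then y = a^k for some k with 1 ≤ k ≤ p.
Pump with i = 2: xy^2z = a^{p³+k}. Since 1 ≤ k ≤ p, p³ < p³+k ≤ p³+p < p³+3p²+3p+1 = (p+1)³, so p³+k is not a perfect cube. So xy^2z ∉ L.
This is a contradiction; hence L is not regular.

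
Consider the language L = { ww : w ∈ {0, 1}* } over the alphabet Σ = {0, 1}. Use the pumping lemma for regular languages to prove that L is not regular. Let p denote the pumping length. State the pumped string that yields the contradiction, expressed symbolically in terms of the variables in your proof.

Suppose for contradiction that L is regular, and let p be the pumping length.
Take w = 0^p 1^p 0^p 1^p = uu where u = 0^p1^p; then w ∈ L and |w| = 4p ≥ p.
The pumping lemma gives a decomposition w = xyz where |xy| ≤ p and |y| > 0.
Since the first p symbols of w are all 0's and |xy| ≤ p, y lies entirely in the leading 0-block: y = 0^k for some k with 1 ≤ k ≤ p.
Pump with i = 2: xy^2z = 0^{p+k} 1^p 0^p 1^p, of length 4p+k. Suppose this equals vv. The string starts with 0 and ends with 1, so v does too; thus the boundary between the two copies of v is a 1→0 transition. There is exactly one such transition, at position 2p+k, so |v| = 2p+k and |vv| = 4p+2k ≠ 4p+k since k ≥ 1. So xy^2z ∉ L.
This contradicts the pumping lemma, so L is not regular.

0^{p+k} 1^p 0^p 1^p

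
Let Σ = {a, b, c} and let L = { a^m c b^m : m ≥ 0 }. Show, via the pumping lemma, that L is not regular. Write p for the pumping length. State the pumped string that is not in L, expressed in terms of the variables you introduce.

a^{p+k} c b^p

Suppose for contradiction that L is regular, and let p be the pumping length.
Take w = a^p c b^p ∈ L with |w| = 2p+1 ≥ p.
By the pumping lemma, w = xyz with |xy| ≤ p and y is nonempty.
Because |xy| ≤ p and w begins with p copies of a, we have y = a^k with 1 ≤ k ≤ p.
Pump with i = 2: xy^2z = a^{p+k} c b^p, which would require p+k = p. But k ≥ 1, so xy^2z ∉ L.
This contradicts the pumping lemma, so L is not regular.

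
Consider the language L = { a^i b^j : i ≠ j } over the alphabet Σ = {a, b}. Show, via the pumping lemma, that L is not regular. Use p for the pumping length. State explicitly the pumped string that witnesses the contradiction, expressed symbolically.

Assume L is regular. Let p be the pumping length given by the pumping lemma.
Choose w = a^p b^{p+p!}. Since p ≠ p+p!, w ∈ L; and |w| ≥ p.
Write w = xyz as guaranteed by the lemma, with |xy| ≤ p and |y| ≥ 1.
Because |xy| ≤ p and w begins with p copies of a, we have y = a^k with 1 ≤ k ≤ p.
Since 1 ≤ k ≤ p, k divides p!; set t = 1 + p!/k. Then xy^t z has p + (p!/k)·k = p + p! copies of a. Now the a-count equals the b-count, so i ≠ j fails. So xy^t z = a^{p+p!} b^{p+p!} ∉ L.
This contradicts the pumping lemma, so L is not regular.

a^{p+p!} b^{p+p!}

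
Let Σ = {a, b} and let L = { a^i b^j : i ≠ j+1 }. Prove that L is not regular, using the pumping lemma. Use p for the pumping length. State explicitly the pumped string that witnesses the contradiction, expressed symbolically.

Assume L is regular; let p be its pumping constant.
Choose w = a^p b^{p+p!-1}. Since p ≠ (p+p!-1)+1 = p+p!, w ∈ L; and |w| ≥ p.
By the pumping lemma, w = xyz with |xy| ≤ p and |y| ≥ 1.
Because |xy| ≤ p and w begins with p copies of a, we have y = a^k with 1 ≤ k ≤ p.
Since 1 ≤ k ≤ p, k divides p!; set t = 1 + p!/k. Then xy^t z has p + (p!/k)·k = p + p! copies of a. Now the a-count is p+p! and (b-count)+1 = (p+p!-1)+1 = p+p!, so i ≠ j+1 fails. So xy^t z = a^{p+p!} b^{p+p!-1} ∉ L.
This contradicts the pumping lemma, so L is not regular.

a^{p+p!} b^{p+p!-1}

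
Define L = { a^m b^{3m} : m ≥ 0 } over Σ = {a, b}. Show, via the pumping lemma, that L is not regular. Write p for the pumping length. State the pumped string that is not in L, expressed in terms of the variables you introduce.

Suppose for contradiction that L is regular, and let p be the pumping length.
Take w = a^p b^{3p}. Then w ∈ L and |w| = 4p ≥ p.
By the pumping lemma, w = xyz with |xy| ≤ p and |y| ≥ 1.
The first p characters of w are a's, so xy (and hence y) consists only of a's. Write y = a^k, 1 ≤ k ≤ p.
Pump with i = 2: xy^2z = a^{p+k} b^{3p}. For this to lie in L we would need 3p = 3(p+k), which forces k = 0. But k ≥ 1, so xy^2z ∉ L.
This contradicts the pumping lemma, so L is not regular.

a^{p+k} b^{3p}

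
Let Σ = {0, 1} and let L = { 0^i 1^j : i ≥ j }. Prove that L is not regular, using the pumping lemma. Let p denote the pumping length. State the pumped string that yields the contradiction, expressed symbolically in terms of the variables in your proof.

0^{p-k} 1^p

Assume L is regular. Let p be the pumping length given by the pumping lemma.
Choose w = 0^p 1^p ∈ L, with |w| = 2p ≥ p.
By the pumping lemma, w = xyz with |xy| ≤ p and |y| > 0.
Because |xy| ≤ p and w begins with p copies of 0, we have y = 0^k with 1 ≤ k ≤ p.
Consider xy^0z = xz = 0^{p-k} 1^p. Since k ≥ 1, the 0-count p-k is less than p, so i ≥ j fails; thus xz ∉ L.
This contradicts the pumping lemma, so L is not regular.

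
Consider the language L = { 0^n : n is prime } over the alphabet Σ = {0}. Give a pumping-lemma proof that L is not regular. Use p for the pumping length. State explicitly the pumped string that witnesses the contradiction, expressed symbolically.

Assume L is regular. Let p be the pumping length given by the pumping lemma.
Let q be a prime with q ≥ p+2 (infinitely many primes exist), and take w = 0^q ∈ L with |w| = q ≥ p.
The pumping lemma gives a decomposition w = xyz where |xy| ≤ p and |y| ≥ 1.
Then y = 0^k for some k with 1 ≤ k ≤ p.
Since 1 ≤ k ≤ p, |xz| = q-k. Pump with i = q+1: |xy^{q+1}z| = (q-k)+(q+1)k = q+qk = q(1+k), which is composite (both factors ≥ 2). So xy^{q+1}z = 0^{q(1+k)} ∉ L.
Contradiction. Therefore L is not regular.

0^{q(1+k)}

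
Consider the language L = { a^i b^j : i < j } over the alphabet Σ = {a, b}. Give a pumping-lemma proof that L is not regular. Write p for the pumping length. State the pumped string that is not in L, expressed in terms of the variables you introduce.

Assume L is regular. Let p be the pumping length given by the pumping lemma.
Choose w = a^p b^{p+1} ∈ L, with |w| = 2p+1 ≥ p.
By the pumping lemma, w = xyz with |xy| ≤ p and y is nonempty.
Because |xy| ≤ p and w begins with p copies of a, we have y = a^k with 1 ≤ k ≤ p.
Consider xy^2z = a^{p+k} b^{p+1}. Since k ≥ 1, the a-count p+k is at least p+1, so i < j fails; thus xy^2z ∉ L.
This contradicts the pumping lemma, so L is not regular.

a^{p+k} b^{p+1}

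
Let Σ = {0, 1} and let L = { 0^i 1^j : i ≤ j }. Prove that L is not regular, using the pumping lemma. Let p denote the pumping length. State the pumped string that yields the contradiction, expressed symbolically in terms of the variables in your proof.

0^{p+k} 1^p

Suppose for contradiction that L is regular, and let p be the pumping length.
Choose w = 0^p 1^p ∈ L, with |w| = 2p ≥ p.
Write w = xyz as guaranteed by the lemma, with |xy| ≤ p and |y| ≥ 1.
The first p characters of w are 0's, so xy (and hence y) consists only of 0's. Write y = 0^k, 1 ≤ k ≤ p.
Consider xy^2z = 0^{p+k} 1^p. Since k ≥ 1, the 0-count p+k exceeds the 1-count p, so i ≤ j fails; thus xy^2z ∉ L.
This is a contradiction; hence L is not regular.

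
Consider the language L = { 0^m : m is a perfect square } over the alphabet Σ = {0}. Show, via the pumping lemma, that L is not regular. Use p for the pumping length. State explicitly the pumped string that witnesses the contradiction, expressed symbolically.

Suppose for contradiction that L is regular, and let p be the pumping length.
Take w = 0^{p²} ∈ L with |w| = p² ≥ p.
By the pumping lemma, w = xyz with |xy| ≤ p and y is nonempty.
Then y = 0^k for some k with 1 ≤ k ≤ p.
Pump with i = 2: xy^2z = 0^{p²+k}. Since 1 ≤ k ≤ p, p² < p²+k ≤ p²+p < (p+1)², so p²+k lies strictly between consecutive squares and is not a perfect square. So xy^2z ∉ L.
This is a contradiction; hence L is not regular.

0^{p²+k}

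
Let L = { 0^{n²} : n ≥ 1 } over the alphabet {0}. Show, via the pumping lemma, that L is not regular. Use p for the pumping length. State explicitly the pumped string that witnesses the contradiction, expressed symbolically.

Assume L is regular; let p be its pumping constant.
Take w = 0^{p²} ∈ L with |w| = p² ≥ p.
By the pumping lemma, w = xyz with |xy| ≤ p and |y| ≥ 1.
Then y = 0^k for some k with 1 ≤ k ≤ p.
Pump with i = 2: xy^2z = 0^{p²+k}. Since 1 ≤ k ≤ p, p² < p²+k ≤ p²+p < (p+1)², so p²+k lies strictly between consecutive squares and is not a perfect square. So xy^2z ∉ L.
Contradiction. Therefore L is not regular.

0^{p²+k}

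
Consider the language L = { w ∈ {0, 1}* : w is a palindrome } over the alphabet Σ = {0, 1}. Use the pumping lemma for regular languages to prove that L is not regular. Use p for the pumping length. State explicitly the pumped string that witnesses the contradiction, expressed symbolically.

0^{p+k} 1 0^p

Assume L is regular. Let p be the pumping length given by the pumping lemma.
Take w = 0^p 1 0^p, a palindrome of length 2p+1 ≥ p.
By the pumping lemma, w = xyz with |xy| ≤ p and y is nonempty.
Since the first p symbols of w are all 0's and |xy| ≤ p, y lies entirely in the leading 0-block: y = 0^k for some k with 1 ≤ k ≤ p.
Pump with i = 2: xy^2z = 0^{p+k} 1 0^p. Its reverse is 0^p 1 0^{p+k}, which differs from xy^2z since k ≥ 1. So xy^2z is not a palindrome and xy^2z ∉ L.
This is a contradiction; hence L is not regular.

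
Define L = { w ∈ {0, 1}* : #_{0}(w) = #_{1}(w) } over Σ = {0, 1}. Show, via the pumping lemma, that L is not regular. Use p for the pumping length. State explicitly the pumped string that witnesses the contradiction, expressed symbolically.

0^{p+k} 1^p

Assume L is regular; let p be its pumping constant.
Choose w = 0^p 1^p ∈ L with |w| = 2p ≥ p.
The pumping lemma gives a decomposition w = xyz where |xy| ≤ p and y is nonempty.
The first p characters of w are 0's, so xy (and hence y) consists only of 0's. Write y = 0^k, 1 ≤ k ≤ p.
Pump with i = 2: xy^2z = 0^{p+k} 1^p has p+k occurrences of 0 but only p of 1. Since k ≥ 1 the counts differ, so xy^2z ∉ L.
Contradiction. Therefore L is not regular.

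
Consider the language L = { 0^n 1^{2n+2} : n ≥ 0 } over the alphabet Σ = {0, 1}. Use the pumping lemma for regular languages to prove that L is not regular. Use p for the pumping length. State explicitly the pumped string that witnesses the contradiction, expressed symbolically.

0^{p+k} 1^{2p+2}

Assume L is regular; let p be its pumping constant.
Let w = 0^p 1^{2p+2} ∈ L; note |w| = 3p+2 ≥ p.
Write w = xyz as guaranteed by the lemma, with |xy| ≤ p and |y| ≥ 1.
Since the first p symbols of w are all 0's and |xy| ≤ p, y lies entirely in the leading 0-block: y = 0^k for some k with 1 ≤ k ≤ p.
Pump with i = 2: xy^2z = 0^{p+k} 1^{2p+2}. For this to lie in L we would need 2p+2 = 2(p+k)+2, which forces k = 0. But k ≥ 1, so xy^2z ∉ L.
Contradiction. Therefore L is not regular.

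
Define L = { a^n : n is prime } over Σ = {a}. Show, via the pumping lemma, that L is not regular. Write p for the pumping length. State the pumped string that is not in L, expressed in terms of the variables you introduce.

a^{q(1+k)}

Assume L is regular; let p be its pumping constant.
Let q be a prime with q ≥ p+2 (infinitely many primes exist), and take w = a^q ∈ L with |w| = q ≥ p.
The pumping lemma gives a decomposition w = xyz where |xy| ≤ p and |y| > 0.
Then y = a^k for some k with 1 ≤ k ≤ p.
Since 1 ≤ k ≤ p, |xz| = q-k. Pump with i = q+1: |xy^{q+1}z| = (q-k)+(q+1)k = q+qk = q(1+k), which is composite (both factors ≥ 2). So xy^{q+1}z = a^{q(1+k)} ∉ L.
This contradicts the pumping lemma, so L is not regular.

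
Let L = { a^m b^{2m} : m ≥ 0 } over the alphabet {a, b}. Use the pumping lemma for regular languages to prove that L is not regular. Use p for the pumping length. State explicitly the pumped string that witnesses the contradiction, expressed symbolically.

a^{p+k} b^{2p}

Assume L is regular. Let p be the pumping length given by the pumping lemma.
Take w = a^p b^{2p}. Then w ∈ L and |w| = 3p ≥ p.
The pumping lemma gives a decomposition w = xyz where |xy| ≤ p and y is nonempty.
Because |xy| ≤ p and w begins with p copies of a, we have y = a^k with 1 ≤ k ≤ p.
Pump with i = 2: xy^2z = a^{p+k} b^{2p}. For this to lie in L we would need 2p = 2(p+k), which forces k = 0. But k ≥ 1, so xy^2z ∉ L.
Contradiction. Therefore L is not regular.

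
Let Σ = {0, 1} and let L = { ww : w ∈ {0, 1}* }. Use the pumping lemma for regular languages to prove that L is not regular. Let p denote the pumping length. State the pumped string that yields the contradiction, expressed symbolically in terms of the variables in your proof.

Toward a contradiction, assume L is regular with pumping length p.
Take w = 0^p 1^p 0^p 1^p = uu where u = 0^p1^p; then w ∈ L and |w| = 4p ≥ p.
The pumping lemma gives a decomposition w = xyz where |xy| ≤ p and |y| ≥ 1.
Because |xy| ≤ p and w begins with p copies of 0, we have y = 0^k with 1 ≤ k ≤ p.
Pump with i = 2: xy^2z = 0^{p+k} 1^p 0^p 1^p, of length 4p+k. Suppose this equals vv. The string starts with 0 and ends with 1, so v does too; thus the boundary between the two copies of v is a 1→0 transition. There is exactly one such transition, at position 2p+k, so |v| = 2p+k and |vv| = 4p+2k ≠ 4p+k since k ≥ 1. So xy^2z ∉ L.
This contradicts the pumping lemma, so L is not regular.

0^{p+k} 1^p 0^p 1^p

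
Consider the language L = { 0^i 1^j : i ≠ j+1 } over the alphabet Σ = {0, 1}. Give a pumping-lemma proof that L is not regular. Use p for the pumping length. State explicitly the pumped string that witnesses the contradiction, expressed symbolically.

0^{p+p!} 1^{p+p!-1}

Assume L is regular. Let p be the pumping length given by the pumping lemma.
Choose w = 0^p 1^{p+p!-1}. Since p ≠ (p+p!-1)+1 = p+p!, w ∈ L; and |w| ≥ p.
Write w = xyz as guaranteed by the lemma, with |xy| ≤ p and y is nonempty.
The first p characters of w are 0's, so xy (and hence y) consists only of 0's. Write y = 0^k, 1 ≤ k ≤ p.
Since 1 ≤ k ≤ p, k divides p!; set t = 1 + p!/k. Then xy^t z has p + (p!/k)·k = p + p! copies of 0. Now the 0-count is p+p! and (1-count)+1 = (p+p!-1)+1 = p+p!, so i ≠ j+1 fails. So xy^t z = 0^{p+p!} 1^{p+p!-1} ∉ L.
Contradiction. Therefore L is not regular.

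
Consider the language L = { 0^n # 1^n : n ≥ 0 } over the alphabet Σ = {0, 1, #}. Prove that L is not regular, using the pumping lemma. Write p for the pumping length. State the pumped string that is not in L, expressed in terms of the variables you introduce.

0^{p+k} # 1^p

Assume L is regular. Let p be the pumping length given by the pumping lemma.
Take w = 0^p # 1^p ∈ L with |w| = 2p+1 ≥ p.
By the pumping lemma, w = xyz with |xy| ≤ p and |y| > 0.
Since the first p symbols of w are all 0's and |xy| ≤ p, y lies entirely in the leading 0-block: y = 0^k for some k with 1 ≤ k ≤ p.
Pump with i = 2: xy^2z = 0^{p+k} # 1^p, which would require p+k = p. But k ≥ 1, so xy^2z ∉ L.
This is a contradiction; hence L is not regular.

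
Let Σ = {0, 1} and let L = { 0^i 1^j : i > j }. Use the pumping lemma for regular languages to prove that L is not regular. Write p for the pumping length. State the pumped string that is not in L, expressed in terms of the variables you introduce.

Assume L is regular; let p be its pumping constant.
Choose w = 0^{p+1} 1^p ∈ L, with |w| = 2p+1 ≥ p.
The pumping lemma gives a decomposition w = xyz where |xy| ≤ p and y is nonempty.
The first p characters of w are 0's, so xy (and hence y) consists only of 0's. Write y = 0^k, 1 ≤ k ≤ p.
Consider xy^0z = xz = 0^{p+1-k} 1^p. Since k ≥ 1, the 0-count p+1-k is at most p, so i > j fails; thus xz ∉ L.
This is a contradiction; hence L is not regular.

0^{p+1-k} 1^p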